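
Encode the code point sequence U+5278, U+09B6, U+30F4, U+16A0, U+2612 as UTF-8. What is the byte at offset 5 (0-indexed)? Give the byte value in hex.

U+5278 → 3-byte form E5 89 B8 at offsets 0–2.
U+09B6 → 3-byte form E0 A6 B6 at offsets 3–5.
Offset 5 falls in char 2's range; it's byte 3 of E0 A6 B6 = 0xB6.

0xB6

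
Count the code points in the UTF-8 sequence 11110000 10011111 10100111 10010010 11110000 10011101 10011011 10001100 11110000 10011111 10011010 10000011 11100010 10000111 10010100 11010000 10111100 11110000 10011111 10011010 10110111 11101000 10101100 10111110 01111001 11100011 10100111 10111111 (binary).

9

Byte at offset 0: 0xF0 = 11110000 → 4-byte char (#1). Advance 4.
Byte at offset 4: 0xF0 = 11110000 → 4-byte char (#2). Advance 4.
Byte at offset 8: 0xF0 = 11110000 → 4-byte char (#3). Advance 4.
Byte at offset 12: 0xE2 = 11100010 → 3-byte char (#4). Advance 3.
Byte at offset 15: 0xD0 = 11010000 → 2-byte char (#5). Advance 2.
Byte at offset 17: 0xF0 = 11110000 → 4-byte char (#6). Advance 4.
Byte at offset 21: 0xE8 = 11101000 → 3-byte char (#7). Advance 3.
Byte at offset 24: 0x79 = 01111001 → 1-byte char (#8). Advance 1.
Byte at offset 25: 0xE3 = 11100011 → 3-byte char (#9). Advance 3.
Reached end at offset 28 after 9 code points.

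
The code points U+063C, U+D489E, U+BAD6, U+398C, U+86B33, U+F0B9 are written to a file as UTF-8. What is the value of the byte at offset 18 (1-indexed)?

0x82

1-indexed offset 18 is 0-indexed offset 17.
U+063C → 2-byte form D8 BC at offsets 0–1.
U+D489E → 4-byte form F3 94 A2 9E at offsets 2–5.
U+BAD6 → 3-byte form EB AB 96 at offsets 6–8.
U+398C → 3-byte form E3 A6 8C at offsets 9–11.
U+86B33 → 4-byte form F2 86 AC B3 at offsets 12–15.
U+F0B9 → 3-byte form EF 82 B9 at offsets 16–18.
Offset 17 falls in char 6's range; it's byte 2 of EF 82 B9 = 0x82.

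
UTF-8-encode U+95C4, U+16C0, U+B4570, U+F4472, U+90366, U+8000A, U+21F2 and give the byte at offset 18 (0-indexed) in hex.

U+95C4 → 3-byte form E9 97 84 at offsets 0–2.
U+16C0 → 3-byte form E1 9B 80 at offsets 3–5.
U+B4570 → 4-byte form F2 B4 95 B0 at offsets 6–9.
U+F4472 → 4-byte form F3 B4 91 B2 at offsets 10–13.
U+90366 → 4-byte form F2 90 8D A6 at offsets 14–17.
U+8000A → 4-byte form F2 80 80 8A at offsets 18–21.
Offset 18 falls in char 6's range; it's byte 1 of F2 80 80 8A = 0xF2.

0xF2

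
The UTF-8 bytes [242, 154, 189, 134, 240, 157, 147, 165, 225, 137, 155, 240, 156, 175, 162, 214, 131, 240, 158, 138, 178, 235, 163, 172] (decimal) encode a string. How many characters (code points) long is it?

Byte at offset 0: 0xF2 = 11110010 → 4-byte char (#1). Advance 4.
Byte at offset 4: 0xF0 = 11110000 → 4-byte char (#2). Advance 4.
Byte at offset 8: 0xE1 = 11100001 → 3-byte char (#3). Advance 3.
Byte at offset 11: 0xF0 = 11110000 → 4-byte char (#4). Advance 4.
Byte at offset 15: 0xD6 = 11010110 → 2-byte char (#5). Advance 2.
Byte at offset 17: 0xF0 = 11110000 → 4-byte char (#6). Advance 4.
Byte at offset 21: 0xEB = 11101011 → 3-byte char (#7). Advance 3.
Reached end at offset 24 after 7 code points.

7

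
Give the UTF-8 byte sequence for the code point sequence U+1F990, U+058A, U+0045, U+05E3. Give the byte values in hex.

U+1F990: 4-byte form → F0 9F A6 90.
U+058A: 2-byte form → D6 8A.
U+0045: 1-byte form → 45.
U+05E3: 2-byte form → D7 A3.
Concatenated (9 bytes): F0 9F A6 90 D6 8A 45 D7 A3.

F0 9F A6 90 D6 8A 45 D7 A3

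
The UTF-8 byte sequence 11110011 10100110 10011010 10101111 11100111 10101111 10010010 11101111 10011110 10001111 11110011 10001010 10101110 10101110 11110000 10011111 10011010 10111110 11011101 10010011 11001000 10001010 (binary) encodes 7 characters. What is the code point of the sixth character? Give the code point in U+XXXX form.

Offset 0: leading byte 0xF3 = 11110011 → 4-byte char #1 = F3 A6 9A AF.
Offset 4: leading byte 0xE7 = 11100111 → 3-byte char #2 = E7 AF 92.
Offset 7: leading byte 0xEF = 11101111 → 3-byte char #3 = EF 9E 8F.
Offset 10: leading byte 0xF3 = 11110011 → 4-byte char #4 = F3 8A AE AE.
Offset 14: leading byte 0xF0 = 11110000 → 4-byte char #5 = F0 9F 9A BE.
Offset 18: leading byte 0xDD = 11011101 → 2-byte char #6 = DD 93.
Leading byte 0xDD = 11011101 matches 110xxxxx → 2-byte sequence.
Byte 1: 0xDD = 11011101, payload 11101 (5 bits).
Byte 2: 0x93 = 10010011 (10xxxxxx ✓), payload 010011.
Concatenate: 11101010011 = 0x753 (11 bits → U+0753).

U+0753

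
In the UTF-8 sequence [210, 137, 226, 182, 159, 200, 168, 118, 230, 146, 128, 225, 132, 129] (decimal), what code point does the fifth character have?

U+6480

Offset 0: leading byte 0xD2 = 11010010 → 2-byte char #1 = D2 89.
Offset 2: leading byte 0xE2 = 11100010 → 3-byte char #2 = E2 B6 9F.
Offset 5: leading byte 0xC8 = 11001000 → 2-byte char #3 = C8 A8.
Offset 7: leading byte 0x76 = 01110110 → 1-byte char #4 = 76.
Offset 8: leading byte 0xE6 = 11100110 → 3-byte char #5 = E6 92 80.
Leading byte 0xE6 = 11100110 matches 1110xxxx → 3-byte sequence.
Byte 1: 0xE6 = 11100110, payload 0110 (4 bits).
Byte 2: 0x92 = 10010010 (10xxxxxx ✓), payload 010010.
Byte 3: 0x80 = 10000000 (10xxxxxx ✓), payload 000000.
Concatenate: 0110010010000000 = 0x6480 (16 bits → U+6480).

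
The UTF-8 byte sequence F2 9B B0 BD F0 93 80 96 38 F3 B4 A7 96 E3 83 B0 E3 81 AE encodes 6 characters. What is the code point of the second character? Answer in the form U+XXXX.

U+13016

Offset 0: leading byte 0xF2 = 11110010 → 4-byte char #1 = F2 9B B0 BD.
Offset 4: leading byte 0xF0 = 11110000 → 4-byte char #2 = F0 93 80 96.
Leading byte 0xF0 = 11110000 matches 11110xxx → 4-byte sequence.
Byte 1: 0xF0 = 11110000, payload 000 (3 bits).
Byte 2: 0x93 = 10010011 (10xxxxxx ✓), payload 010011.
Byte 3: 0x80 = 10000000 (10xxxxxx ✓), payload 000000.
Byte 4: 0x96 = 10010110 (10xxxxxx ✓), payload 010110.
Concatenate: 000010011000000010110 = 0x13016 (21 bits → U+13016).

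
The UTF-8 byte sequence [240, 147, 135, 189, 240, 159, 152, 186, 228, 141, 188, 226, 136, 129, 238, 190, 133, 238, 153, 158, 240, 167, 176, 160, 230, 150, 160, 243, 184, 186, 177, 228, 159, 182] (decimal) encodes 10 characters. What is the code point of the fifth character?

Offset 0: leading byte 0xF0 = 11110000 → 4-byte char #1 = F0 93 87 BD.
Offset 4: leading byte 0xF0 = 11110000 → 4-byte char #2 = F0 9F 98 BA.
Offset 8: leading byte 0xE4 = 11100100 → 3-byte char #3 = E4 8D BC.
Offset 11: leading byte 0xE2 = 11100010 → 3-byte char #4 = E2 88 81.
Offset 14: leading byte 0xEE = 11101110 → 3-byte char #5 = EE BE 85.
Leading byte 0xEE = 11101110 matches 1110xxxx → 3-byte sequence.
Byte 1: 0xEE = 11101110, payload 1110 (4 bits).
Byte 2: 0xBE = 10111110 (10xxxxxx ✓), payload 111110.
Byte 3: 0x85 = 10000101 (10xxxxxx ✓), payload 000101.
Concatenate: 1110111110000101 = 0xEF85 (16 bits → U+EF85).

U+EF85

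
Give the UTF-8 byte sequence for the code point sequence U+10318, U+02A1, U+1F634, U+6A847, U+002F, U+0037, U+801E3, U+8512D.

F0 90 8C 98 CA A1 F0 9F 98 B4 F1 AA A1 87 2F 37 F2 80 87 A3 F2 85 84 AD

U+10318: 4-byte form → F0 90 8C 98.
U+02A1: 2-byte form → CA A1.
U+1F634: 4-byte form → F0 9F 98 B4.
U+6A847: 4-byte form → F1 AA A1 87.
U+002F: 1-byte form → 2F.
U+0037: 1-byte form → 37.
U+801E3: 4-byte form → F2 80 87 A3.
U+8512D: 4-byte form → F2 85 84 AD.
Concatenated (24 bytes): F0 90 8C 98 CA A1 F0 9F 98 B4 F1 AA A1 87 2F 37 F2 80 87 A3 F2 85 84 AD.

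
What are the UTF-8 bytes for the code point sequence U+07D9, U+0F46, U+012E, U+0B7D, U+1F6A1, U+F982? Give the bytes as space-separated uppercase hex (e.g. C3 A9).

U+07D9: 2-byte form → DF 99.
U+0F46: 3-byte form → E0 BD 86.
U+012E: 2-byte form → C4 AE.
U+0B7D: 3-byte form → E0 AD BD.
U+1F6A1: 4-byte form → F0 9F 9A A1.
U+F982: 3-byte form → EF A6 82.
Concatenated (17 bytes): DF 99 E0 BD 86 C4 AE E0 AD BD F0 9F 9A A1 EF A6 82.

DF 99 E0 BD 86 C4 AE E0 AD BD F0 9F 9A A1 EF A6 82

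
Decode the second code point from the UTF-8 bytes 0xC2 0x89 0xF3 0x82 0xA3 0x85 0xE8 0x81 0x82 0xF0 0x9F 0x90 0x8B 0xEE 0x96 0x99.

U+C28C5

Offset 0: leading byte 0xC2 = 11000010 → 2-byte char #1 = C2 89.
Offset 2: leading byte 0xF3 = 11110011 → 4-byte char #2 = F3 82 A3 85.
Leading byte 0xF3 = 11110011 matches 11110xxx → 4-byte sequence.
Byte 1: 0xF3 = 11110011, payload 011 (3 bits).
Byte 2: 0x82 = 10000010 (10xxxxxx ✓), payload 000010.
Byte 3: 0xA3 = 10100011 (10xxxxxx ✓), payload 100011.
Byte 4: 0x85 = 10000101 (10xxxxxx ✓), payload 000101.
Concatenate: 011000010100011000101 = 0xC28C5 (21 bits → U+C28C5).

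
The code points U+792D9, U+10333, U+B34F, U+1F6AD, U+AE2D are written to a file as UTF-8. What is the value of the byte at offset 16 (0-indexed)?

0xB8

U+792D9 → 4-byte form F1 B9 8B 99 at offsets 0–3.
U+10333 → 4-byte form F0 90 8C B3 at offsets 4–7.
U+B34F → 3-byte form EB 8D 8F at offsets 8–10.
U+1F6AD → 4-byte form F0 9F 9A AD at offsets 11–14.
U+AE2D → 3-byte form EA B8 AD at offsets 15–17.
Offset 16 falls in char 5's range; it's byte 2 of EA B8 AD = 0xB8.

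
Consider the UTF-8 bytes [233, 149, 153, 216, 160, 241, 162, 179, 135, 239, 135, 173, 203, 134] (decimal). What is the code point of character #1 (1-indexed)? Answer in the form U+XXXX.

U+9559

Offset 0: leading byte 0xE9 = 11101001 → 3-byte char #1 = E9 95 99.
Leading byte 0xE9 = 11101001 matches 1110xxxx → 3-byte sequence.
Byte 1: 0xE9 = 11101001, payload 1001 (4 bits).
Byte 2: 0x95 = 10010101 (10xxxxxx ✓), payload 010101.
Byte 3: 0x99 = 10011001 (10xxxxxx ✓), payload 011001.
Concatenate: 1001010101011001 = 0x9559 (16 bits → U+9559).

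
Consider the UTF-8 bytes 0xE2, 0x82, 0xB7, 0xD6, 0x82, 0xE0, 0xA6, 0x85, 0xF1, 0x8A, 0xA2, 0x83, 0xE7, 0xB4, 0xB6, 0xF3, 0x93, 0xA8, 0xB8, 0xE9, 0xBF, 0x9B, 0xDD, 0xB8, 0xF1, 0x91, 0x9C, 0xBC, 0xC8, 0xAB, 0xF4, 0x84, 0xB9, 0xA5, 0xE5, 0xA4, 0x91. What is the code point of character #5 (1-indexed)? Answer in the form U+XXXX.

U+7D36

Offset 0: leading byte 0xE2 = 11100010 → 3-byte char #1 = E2 82 B7.
Offset 3: leading byte 0xD6 = 11010110 → 2-byte char #2 = D6 82.
Offset 5: leading byte 0xE0 = 11100000 → 3-byte char #3 = E0 A6 85.
Offset 8: leading byte 0xF1 = 11110001 → 4-byte char #4 = F1 8A A2 83.
Offset 12: leading byte 0xE7 = 11100111 → 3-byte char #5 = E7 B4 B6.
Leading byte 0xE7 = 11100111 matches 1110xxxx → 3-byte sequence.
Byte 1: 0xE7 = 11100111, payload 0111 (4 bits).
Byte 2: 0xB4 = 10110100 (10xxxxxx ✓), payload 110100.
Byte 3: 0xB6 = 10110110 (10xxxxxx ✓), payload 110110.
Concatenate: 0111110100110110 = 0x7D36 (16 bits → U+7D36).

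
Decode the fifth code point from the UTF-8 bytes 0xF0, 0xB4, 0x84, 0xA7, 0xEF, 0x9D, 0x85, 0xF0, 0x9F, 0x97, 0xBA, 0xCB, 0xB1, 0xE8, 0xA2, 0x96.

Offset 0: leading byte 0xF0 = 11110000 → 4-byte char #1 = F0 B4 84 A7.
Offset 4: leading byte 0xEF = 11101111 → 3-byte char #2 = EF 9D 85.
Offset 7: leading byte 0xF0 = 11110000 → 4-byte char #3 = F0 9F 97 BA.
Offset 11: leading byte 0xCB = 11001011 → 2-byte char #4 = CB B1.
Offset 13: leading byte 0xE8 = 11101000 → 3-byte char #5 = E8 A2 96.
Leading byte 0xE8 = 11101000 matches 1110xxxx → 3-byte sequence.
Byte 1: 0xE8 = 11101000, payload 1000 (4 bits).
Byte 2: 0xA2 = 10100010 (10xxxxxx ✓), payload 100010.
Byte 3: 0x96 = 10010110 (10xxxxxx ✓), payload 010110.
Concatenate: 1000100010010110 = 0x8896 (16 bits → U+8896).

U+8896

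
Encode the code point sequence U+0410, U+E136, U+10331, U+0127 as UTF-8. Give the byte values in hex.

D0 90 EE 84 B6 F0 90 8C B1 C4 A7

U+0410: 2-byte form → D0 90.
U+E136: 3-byte form → EE 84 B6.
U+10331: 4-byte form → F0 90 8C B1.
U+0127: 2-byte form → C4 A7.
Concatenated (11 bytes): D0 90 EE 84 B6 F0 90 8C B1 C4 A7.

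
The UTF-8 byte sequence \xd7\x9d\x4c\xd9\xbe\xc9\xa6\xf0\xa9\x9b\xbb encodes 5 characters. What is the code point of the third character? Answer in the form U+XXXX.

Offset 0: leading byte 0xD7 = 11010111 → 2-byte char #1 = D7 9D.
Offset 2: leading byte 0x4C = 01001100 → 1-byte char #2 = 4C.
Offset 3: leading byte 0xD9 = 11011001 → 2-byte char #3 = D9 BE.
Leading byte 0xD9 = 11011001 matches 110xxxxx → 2-byte sequence.
Byte 1: 0xD9 = 11011001, payload 11001 (5 bits).
Byte 2: 0xBE = 10111110 (10xxxxxx ✓), payload 111110.
Concatenate: 11001111110 = 0x67E (11 bits → U+067E).

U+067E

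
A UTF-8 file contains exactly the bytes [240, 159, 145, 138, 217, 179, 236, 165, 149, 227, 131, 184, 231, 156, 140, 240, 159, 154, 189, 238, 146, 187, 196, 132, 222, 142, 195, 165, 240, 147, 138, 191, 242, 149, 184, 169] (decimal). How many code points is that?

12

Byte at offset 0: 0xF0 = 11110000 → 4-byte char (#1). Advance 4.
Byte at offset 4: 0xD9 = 11011001 → 2-byte char (#2). Advance 2.
Byte at offset 6: 0xEC = 11101100 → 3-byte char (#3). Advance 3.
Byte at offset 9: 0xE3 = 11100011 → 3-byte char (#4). Advance 3.
Byte at offset 12: 0xE7 = 11100111 → 3-byte char (#5). Advance 3.
Byte at offset 15: 0xF0 = 11110000 → 4-byte char (#6). Advance 4.
Byte at offset 19: 0xEE = 11101110 → 3-byte char (#7). Advance 3.
Byte at offset 22: 0xC4 = 11000100 → 2-byte char (#8). Advance 2.
Byte at offset 24: 0xDE = 11011110 → 2-byte char (#9). Advance 2.
Byte at offset 26: 0xC3 = 11000011 → 2-byte char (#10). Advance 2.
Byte at offset 28: 0xF0 = 11110000 → 4-byte char (#11). Advance 4.
Byte at offset 32: 0xF2 = 11110010 → 4-byte char (#12). Advance 4.
Reached end at offset 36 after 12 code points.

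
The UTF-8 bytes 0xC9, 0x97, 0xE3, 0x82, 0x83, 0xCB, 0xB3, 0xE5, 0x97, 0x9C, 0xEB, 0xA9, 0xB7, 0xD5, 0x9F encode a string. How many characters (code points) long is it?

Byte at offset 0: 0xC9 = 11001001 → 2-byte char (#1). Advance 2.
Byte at offset 2: 0xE3 = 11100011 → 3-byte char (#2). Advance 3.
Byte at offset 5: 0xCB = 11001011 → 2-byte char (#3). Advance 2.
Byte at offset 7: 0xE5 = 11100101 → 3-byte char (#4). Advance 3.
Byte at offset 10: 0xEB = 11101011 → 3-byte char (#5). Advance 3.
Byte at offset 13: 0xD5 = 11010101 → 2-byte char (#6). Advance 2.
Reached end at offset 15 after 6 code points.

6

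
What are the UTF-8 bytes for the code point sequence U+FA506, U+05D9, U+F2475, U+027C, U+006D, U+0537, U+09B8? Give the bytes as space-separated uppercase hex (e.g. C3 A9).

F3 BA 94 86 D7 99 F3 B2 91 B5 C9 BC 6D D4 B7 E0 A6 B8

U+FA506: 4-byte form → F3 BA 94 86.
U+05D9: 2-byte form → D7 99.
U+F2475: 4-byte form → F3 B2 91 B5.
U+027C: 2-byte form → C9 BC.
U+006D: 1-byte form → 6D.
U+0537: 2-byte form → D4 B7.
U+09B8: 3-byte form → E0 A6 B8.
Concatenated (18 bytes): F3 BA 94 86 D7 99 F3 B2 91 B5 C9 BC 6D D4 B7 E0 A6 B8.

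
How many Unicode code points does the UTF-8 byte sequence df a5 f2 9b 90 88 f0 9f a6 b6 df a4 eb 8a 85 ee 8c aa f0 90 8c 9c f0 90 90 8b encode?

Byte at offset 0: 0xDF = 11011111 → 2-byte char (#1). Advance 2.
Byte at offset 2: 0xF2 = 11110010 → 4-byte char (#2). Advance 4.
Byte at offset 6: 0xF0 = 11110000 → 4-byte char (#3). Advance 4.
Byte at offset 10: 0xDF = 11011111 → 2-byte char (#4). Advance 2.
Byte at offset 12: 0xEB = 11101011 → 3-byte char (#5). Advance 3.
Byte at offset 15: 0xEE = 11101110 → 3-byte char (#6). Advance 3.
Byte at offset 18: 0xF0 = 11110000 → 4-byte char (#7). Advance 4.
Byte at offset 22: 0xF0 = 11110000 → 4-byte char (#8). Advance 4.
Reached end at offset 26 after 8 code points.

8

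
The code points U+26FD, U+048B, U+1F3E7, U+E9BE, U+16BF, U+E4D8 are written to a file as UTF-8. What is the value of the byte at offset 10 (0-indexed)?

U+26FD → 3-byte form E2 9B BD at offsets 0–2.
U+048B → 2-byte form D2 8B at offsets 3–4.
U+1F3E7 → 4-byte form F0 9F 8F A7 at offsets 5–8.
U+E9BE → 3-byte form EE A6 BE at offsets 9–11.
Offset 10 falls in char 4's range; it's byte 2 of EE A6 BE = 0xA6.

0xA6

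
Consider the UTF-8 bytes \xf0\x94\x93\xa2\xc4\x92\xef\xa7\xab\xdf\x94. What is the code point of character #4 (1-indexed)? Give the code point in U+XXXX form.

U+07D4

Offset 0: leading byte 0xF0 = 11110000 → 4-byte char #1 = F0 94 93 A2.
Offset 4: leading byte 0xC4 = 11000100 → 2-byte char #2 = C4 92.
Offset 6: leading byte 0xEF = 11101111 → 3-byte char #3 = EF A7 AB.
Offset 9: leading byte 0xDF = 11011111 → 2-byte char #4 = DF 94.
Leading byte 0xDF = 11011111 matches 110xxxxx → 2-byte sequence.
Byte 1: 0xDF = 11011111, payload 11111 (5 bits).
Byte 2: 0x94 = 10010100 (10xxxxxx ✓), payload 010100.
Concatenate: 11111010100 = 0x7D4 (11 bits → U+07D4).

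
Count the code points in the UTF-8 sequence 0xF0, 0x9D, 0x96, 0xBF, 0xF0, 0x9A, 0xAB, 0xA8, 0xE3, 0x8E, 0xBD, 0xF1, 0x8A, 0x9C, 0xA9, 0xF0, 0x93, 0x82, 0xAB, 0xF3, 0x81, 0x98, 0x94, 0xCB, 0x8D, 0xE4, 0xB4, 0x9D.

8

Byte at offset 0: 0xF0 = 11110000 → 4-byte char (#1). Advance 4.
Byte at offset 4: 0xF0 = 11110000 → 4-byte char (#2). Advance 4.
Byte at offset 8: 0xE3 = 11100011 → 3-byte char (#3). Advance 3.
Byte at offset 11: 0xF1 = 11110001 → 4-byte char (#4). Advance 4.
Byte at offset 15: 0xF0 = 11110000 → 4-byte char (#5). Advance 4.
Byte at offset 19: 0xF3 = 11110011 → 4-byte char (#6). Advance 4.
Byte at offset 23: 0xCB = 11001011 → 2-byte char (#7). Advance 2.
Byte at offset 25: 0xE4 = 11100100 → 3-byte char (#8). Advance 3.
Reached end at offset 28 after 8 code points.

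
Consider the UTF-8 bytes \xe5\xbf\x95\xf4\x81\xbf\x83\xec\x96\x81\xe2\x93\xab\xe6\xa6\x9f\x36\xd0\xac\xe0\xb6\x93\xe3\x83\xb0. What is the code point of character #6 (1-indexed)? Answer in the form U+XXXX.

Offset 0: leading byte 0xE5 = 11100101 → 3-byte char #1 = E5 BF 95.
Offset 3: leading byte 0xF4 = 11110100 → 4-byte char #2 = F4 81 BF 83.
Offset 7: leading byte 0xEC = 11101100 → 3-byte char #3 = EC 96 81.
Offset 10: leading byte 0xE2 = 11100010 → 3-byte char #4 = E2 93 AB.
Offset 13: leading byte 0xE6 = 11100110 → 3-byte char #5 = E6 A6 9F.
Offset 16: leading byte 0x36 = 00110110 → 1-byte char #6 = 36.
Leading byte 0x36 = 00110110 matches 0xxxxxxx → 1-byte sequence.
Byte 1: 0x36 = 00110110, payload 0110110 (7 bits).
Concatenate: 0110110 = 0x36 (7 bits → U+0036).

U+0036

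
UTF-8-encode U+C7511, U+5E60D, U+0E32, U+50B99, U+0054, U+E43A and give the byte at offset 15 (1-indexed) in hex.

0x99

1-indexed offset 15 is 0-indexed offset 14.
U+C7511 → 4-byte form F3 87 94 91 at offsets 0–3.
U+5E60D → 4-byte form F1 9E 98 8D at offsets 4–7.
U+0E32 → 3-byte form E0 B8 B2 at offsets 8–10.
U+50B99 → 4-byte form F1 90 AE 99 at offsets 11–14.
Offset 14 falls in char 4's range; it's byte 4 of F1 90 AE 99 = 0x99.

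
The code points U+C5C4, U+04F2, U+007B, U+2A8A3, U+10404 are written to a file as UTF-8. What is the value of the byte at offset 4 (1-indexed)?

1-indexed offset 4 is 0-indexed offset 3.
U+C5C4 → 3-byte form EC 97 84 at offsets 0–2.
U+04F2 → 2-byte form D3 B2 at offsets 3–4.
Offset 3 falls in char 2's range; it's byte 1 of D3 B2 = 0xD3.

0xD3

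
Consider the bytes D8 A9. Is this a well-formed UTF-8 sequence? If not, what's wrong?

valid

Leading byte 0xD8 = 11011000 → 2-byte form.
Continuation bytes 0xA9=10101001 all match 10xxxxxx.
Decoded value 0x629 is ≥ 0x80 (shortest form) and not a surrogate.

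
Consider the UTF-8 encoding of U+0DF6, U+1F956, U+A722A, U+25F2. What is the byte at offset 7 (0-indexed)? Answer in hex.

0xF2

U+0DF6 → 3-byte form E0 B7 B6 at offsets 0–2.
U+1F956 → 4-byte form F0 9F A5 96 at offsets 3–6.
U+A722A → 4-byte form F2 A7 88 AA at offsets 7–10.
Offset 7 falls in char 3's range; it's byte 1 of F2 A7 88 AA = 0xF2.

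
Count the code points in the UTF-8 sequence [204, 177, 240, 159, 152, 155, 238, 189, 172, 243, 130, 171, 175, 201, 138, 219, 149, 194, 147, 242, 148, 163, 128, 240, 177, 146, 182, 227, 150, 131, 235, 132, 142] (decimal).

11

Byte at offset 0: 0xCC = 11001100 → 2-byte char (#1). Advance 2.
Byte at offset 2: 0xF0 = 11110000 → 4-byte char (#2). Advance 4.
Byte at offset 6: 0xEE = 11101110 → 3-byte char (#3). Advance 3.
Byte at offset 9: 0xF3 = 11110011 → 4-byte char (#4). Advance 4.
Byte at offset 13: 0xC9 = 11001001 → 2-byte char (#5). Advance 2.
Byte at offset 15: 0xDB = 11011011 → 2-byte char (#6). Advance 2.
Byte at offset 17: 0xC2 = 11000010 → 2-byte char (#7). Advance 2.
Byte at offset 19: 0xF2 = 11110010 → 4-byte char (#8). Advance 4.
Byte at offset 23: 0xF0 = 11110000 → 4-byte char (#9). Advance 4.
Byte at offset 27: 0xE3 = 11100011 → 3-byte char (#10). Advance 3.
Byte at offset 30: 0xEB = 11101011 → 3-byte char (#11). Advance 3.
Reached end at offset 33 after 11 code points.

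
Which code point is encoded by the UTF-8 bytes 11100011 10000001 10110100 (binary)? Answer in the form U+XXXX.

Leading byte 0xE3 = 11100011 matches 1110xxxx → 3-byte sequence.
Byte 1: 0xE3 = 11100011, payload 0011 (4 bits).
Byte 2: 0x81 = 10000001 (10xxxxxx ✓), payload 000001.
Byte 3: 0xB4 = 10110100 (10xxxxxx ✓), payload 110100.
Concatenate: 0011000001110100 = 0x3074 (16 bits → U+3074).

U+3074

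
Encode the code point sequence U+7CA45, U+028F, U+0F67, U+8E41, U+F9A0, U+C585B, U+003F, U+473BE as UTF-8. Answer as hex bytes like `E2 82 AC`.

F1 BC A9 85 CA 8F E0 BD A7 E8 B9 81 EF A6 A0 F3 85 A1 9B 3F F1 87 8E BE

U+7CA45: 4-byte form → F1 BC A9 85.
U+028F: 2-byte form → CA 8F.
U+0F67: 3-byte form → E0 BD A7.
U+8E41: 3-byte form → E8 B9 81.
U+F9A0: 3-byte form → EF A6 A0.
U+C585B: 4-byte form → F3 85 A1 9B.
U+003F: 1-byte form → 3F.
U+473BE: 4-byte form → F1 87 8E BE.
Concatenated (24 bytes): F1 BC A9 85 CA 8F E0 BD A7 E8 B9 81 EF A6 A0 F3 85 A1 9B 3F F1 87 8E BE.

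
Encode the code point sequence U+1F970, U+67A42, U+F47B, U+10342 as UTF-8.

U+1F970: 4-byte form → F0 9F A5 B0.
U+67A42: 4-byte form → F1 A7 A9 82.
U+F47B: 3-byte form → EF 91 BB.
U+10342: 4-byte form → F0 90 8D 82.
Concatenated (15 bytes): F0 9F A5 B0 F1 A7 A9 82 EF 91 BB F0 90 8D 82.

F0 9F A5 B0 F1 A7 A9 82 EF 91 BB F0 90 8D 82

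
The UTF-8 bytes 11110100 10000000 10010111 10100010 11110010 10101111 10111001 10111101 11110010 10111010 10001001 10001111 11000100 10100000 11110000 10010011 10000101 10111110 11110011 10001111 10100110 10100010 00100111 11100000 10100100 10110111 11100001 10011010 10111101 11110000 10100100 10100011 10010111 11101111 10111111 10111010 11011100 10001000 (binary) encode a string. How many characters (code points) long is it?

Byte at offset 0: 0xF4 = 11110100 → 4-byte char (#1). Advance 4.
Byte at offset 4: 0xF2 = 11110010 → 4-byte char (#2). Advance 4.
Byte at offset 8: 0xF2 = 11110010 → 4-byte char (#3). Advance 4.
Byte at offset 12: 0xC4 = 11000100 → 2-byte char (#4). Advance 2.
Byte at offset 14: 0xF0 = 11110000 → 4-byte char (#5). Advance 4.
Byte at offset 18: 0xF3 = 11110011 → 4-byte char (#6). Advance 4.
Byte at offset 22: 0x27 = 00100111 → 1-byte char (#7). Advance 1.
Byte at offset 23: 0xE0 = 11100000 → 3-byte char (#8). Advance 3.
Byte at offset 26: 0xE1 = 11100001 → 3-byte char (#9). Advance 3.
Byte at offset 29: 0xF0 = 11110000 → 4-byte char (#10). Advance 4.
Byte at offset 33: 0xEF = 11101111 → 3-byte char (#11). Advance 3.
Byte at offset 36: 0xDC = 11011100 → 2-byte char (#12). Advance 2.
Reached end at offset 38 after 12 code points.

12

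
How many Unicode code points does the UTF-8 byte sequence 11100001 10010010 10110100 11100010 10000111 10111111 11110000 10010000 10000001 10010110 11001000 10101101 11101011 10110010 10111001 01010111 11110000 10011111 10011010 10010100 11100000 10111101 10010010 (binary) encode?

8

Byte at offset 0: 0xE1 = 11100001 → 3-byte char (#1). Advance 3.
Byte at offset 3: 0xE2 = 11100010 → 3-byte char (#2). Advance 3.
Byte at offset 6: 0xF0 = 11110000 → 4-byte char (#3). Advance 4.
Byte at offset 10: 0xC8 = 11001000 → 2-byte char (#4). Advance 2.
Byte at offset 12: 0xEB = 11101011 → 3-byte char (#5). Advance 3.
Byte at offset 15: 0x57 = 01010111 → 1-byte char (#6). Advance 1.
Byte at offset 16: 0xF0 = 11110000 → 4-byte char (#7). Advance 4.
Byte at offset 20: 0xE0 = 11100000 → 3-byte char (#8). Advance 3.
Reached end at offset 23 after 8 code points.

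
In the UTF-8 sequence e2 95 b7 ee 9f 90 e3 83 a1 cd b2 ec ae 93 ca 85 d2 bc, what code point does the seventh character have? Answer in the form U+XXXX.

U+04BC

Offset 0: leading byte 0xE2 = 11100010 → 3-byte char #1 = E2 95 B7.
Offset 3: leading byte 0xEE = 11101110 → 3-byte char #2 = EE 9F 90.
Offset 6: leading byte 0xE3 = 11100011 → 3-byte char #3 = E3 83 A1.
Offset 9: leading byte 0xCD = 11001101 → 2-byte char #4 = CD B2.
Offset 11: leading byte 0xEC = 11101100 → 3-byte char #5 = EC AE 93.
Offset 14: leading byte 0xCA = 11001010 → 2-byte char #6 = CA 85.
Offset 16: leading byte 0xD2 = 11010010 → 2-byte char #7 = D2 BC.
Leading byte 0xD2 = 11010010 matches 110xxxxx → 2-byte sequence.
Byte 1: 0xD2 = 11010010, payload 10010 (5 bits).
Byte 2: 0xBC = 10111100 (10xxxxxx ✓), payload 111100.
Concatenate: 10010111100 = 0x4BC (11 bits → U+04BC).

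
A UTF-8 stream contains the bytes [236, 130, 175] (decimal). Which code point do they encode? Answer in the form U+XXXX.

Leading byte 0xEC = 11101100 matches 1110xxxx → 3-byte sequence.
Byte 1: 0xEC = 11101100, payload 1100 (4 bits).
Byte 2: 0x82 = 10000010 (10xxxxxx ✓), payload 000010.
Byte 3: 0xAF = 10101111 (10xxxxxx ✓), payload 101111.
Concatenate: 1100000010101111 = 0xC0AF (16 bits → U+C0AF).

U+C0AF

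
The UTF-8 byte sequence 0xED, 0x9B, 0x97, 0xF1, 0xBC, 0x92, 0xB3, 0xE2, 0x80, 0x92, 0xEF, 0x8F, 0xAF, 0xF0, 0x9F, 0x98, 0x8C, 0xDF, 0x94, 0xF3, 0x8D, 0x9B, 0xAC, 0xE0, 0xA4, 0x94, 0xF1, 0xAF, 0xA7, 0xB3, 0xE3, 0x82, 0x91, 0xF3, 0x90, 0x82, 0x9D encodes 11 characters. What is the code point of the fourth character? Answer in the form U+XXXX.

U+F3EF

Offset 0: leading byte 0xED = 11101101 → 3-byte char #1 = ED 9B 97.
Offset 3: leading byte 0xF1 = 11110001 → 4-byte char #2 = F1 BC 92 B3.
Offset 7: leading byte 0xE2 = 11100010 → 3-byte char #3 = E2 80 92.
Offset 10: leading byte 0xEF = 11101111 → 3-byte char #4 = EF 8F AF.
Leading byte 0xEF = 11101111 matches 1110xxxx → 3-byte sequence.
Byte 1: 0xEF = 11101111, payload 1111 (4 bits).
Byte 2: 0x8F = 10001111 (10xxxxxx ✓), payload 001111.
Byte 3: 0xAF = 10101111 (10xxxxxx ✓), payload 101111.
Concatenate: 1111001111101111 = 0xF3EF (16 bits → U+F3EF).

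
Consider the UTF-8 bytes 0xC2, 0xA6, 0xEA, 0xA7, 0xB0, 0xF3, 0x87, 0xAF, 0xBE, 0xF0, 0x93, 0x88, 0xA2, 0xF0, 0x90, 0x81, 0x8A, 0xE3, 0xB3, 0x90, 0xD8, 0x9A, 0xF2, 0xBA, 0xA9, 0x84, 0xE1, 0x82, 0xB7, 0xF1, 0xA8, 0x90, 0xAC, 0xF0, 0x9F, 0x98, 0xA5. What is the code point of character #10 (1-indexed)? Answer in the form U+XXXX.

Offset 0: leading byte 0xC2 = 11000010 → 2-byte char #1 = C2 A6.
Offset 2: leading byte 0xEA = 11101010 → 3-byte char #2 = EA A7 B0.
Offset 5: leading byte 0xF3 = 11110011 → 4-byte char #3 = F3 87 AF BE.
Offset 9: leading byte 0xF0 = 11110000 → 4-byte char #4 = F0 93 88 A2.
Offset 13: leading byte 0xF0 = 11110000 → 4-byte char #5 = F0 90 81 8A.
Offset 17: leading byte 0xE3 = 11100011 → 3-byte char #6 = E3 B3 90.
Offset 20: leading byte 0xD8 = 11011000 → 2-byte char #7 = D8 9A.
Offset 22: leading byte 0xF2 = 11110010 → 4-byte char #8 = F2 BA A9 84.
Offset 26: leading byte 0xE1 = 11100001 → 3-byte char #9 = E1 82 B7.
Offset 29: leading byte 0xF1 = 11110001 → 4-byte char #10 = F1 A8 90 AC.
Leading byte 0xF1 = 11110001 matches 11110xxx → 4-byte sequence.
Byte 1: 0xF1 = 11110001, payload 001 (3 bits).
Byte 2: 0xA8 = 10101000 (10xxxxxx ✓), payload 101000.
Byte 3: 0x90 = 10010000 (10xxxxxx ✓), payload 010000.
Byte 4: 0xAC = 10101100 (10xxxxxx ✓), payload 101100.
Concatenate: 001101000010000101100 = 0x6842C (21 bits → U+6842C).

U+6842C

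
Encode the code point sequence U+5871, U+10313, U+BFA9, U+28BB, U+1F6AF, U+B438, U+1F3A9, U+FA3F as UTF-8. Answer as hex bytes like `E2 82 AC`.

U+5871: 3-byte form → E5 A1 B1.
U+10313: 4-byte form → F0 90 8C 93.
U+BFA9: 3-byte form → EB BE A9.
U+28BB: 3-byte form → E2 A2 BB.
U+1F6AF: 4-byte form → F0 9F 9A AF.
U+B438: 3-byte form → EB 90 B8.
U+1F3A9: 4-byte form → F0 9F 8E A9.
U+FA3F: 3-byte form → EF A8 BF.
Concatenated (27 bytes): E5 A1 B1 F0 90 8C 93 EB BE A9 E2 A2 BB F0 9F 9A AF EB 90 B8 F0 9F 8E A9 EF A8 BF.

E5 A1 B1 F0 90 8C 93 EB BE A9 E2 A2 BB F0 9F 9A AF EB 90 B8 F0 9F 8E A9 EF A8 BF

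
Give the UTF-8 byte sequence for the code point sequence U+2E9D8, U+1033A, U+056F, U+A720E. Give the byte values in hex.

U+2E9D8: 4-byte form → F0 AE A7 98.
U+1033A: 4-byte form → F0 90 8C BA.
U+056F: 2-byte form → D5 AF.
U+A720E: 4-byte form → F2 A7 88 8E.
Concatenated (14 bytes): F0 AE A7 98 F0 90 8C BA D5 AF F2 A7 88 8E.

F0 AE A7 98 F0 90 8C BA D5 AF F2 A7 88 8E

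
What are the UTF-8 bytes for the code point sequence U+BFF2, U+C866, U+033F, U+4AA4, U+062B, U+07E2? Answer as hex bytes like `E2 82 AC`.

EB BF B2 EC A1 A6 CC BF E4 AA A4 D8 AB DF A2

U+BFF2: 3-byte form → EB BF B2.
U+C866: 3-byte form → EC A1 A6.
U+033F: 2-byte form → CC BF.
U+4AA4: 3-byte form → E4 AA A4.
U+062B: 2-byte form → D8 AB.
U+07E2: 2-byte form → DF A2.
Concatenated (15 bytes): EB BF B2 EC A1 A6 CC BF E4 AA A4 D8 AB DF A2.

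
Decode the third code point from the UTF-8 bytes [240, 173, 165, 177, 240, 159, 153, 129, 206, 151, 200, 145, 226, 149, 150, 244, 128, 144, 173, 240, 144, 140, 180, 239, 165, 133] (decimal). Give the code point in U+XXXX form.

Offset 0: leading byte 0xF0 = 11110000 → 4-byte char #1 = F0 AD A5 B1.
Offset 4: leading byte 0xF0 = 11110000 → 4-byte char #2 = F0 9F 99 81.
Offset 8: leading byte 0xCE = 11001110 → 2-byte char #3 = CE 97.
Leading byte 0xCE = 11001110 matches 110xxxxx → 2-byte sequence.
Byte 1: 0xCE = 11001110, payload 01110 (5 bits).
Byte 2: 0x97 = 10010111 (10xxxxxx ✓), payload 010111.
Concatenate: 01110010111 = 0x397 (11 bits → U+0397).

U+0397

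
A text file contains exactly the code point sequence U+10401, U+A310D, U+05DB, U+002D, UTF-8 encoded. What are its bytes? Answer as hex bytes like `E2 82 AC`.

F0 90 90 81 F2 A3 84 8D D7 9B 2D

U+10401: 4-byte form → F0 90 90 81.
U+A310D: 4-byte form → F2 A3 84 8D.
U+05DB: 2-byte form → D7 9B.
U+002D: 1-byte form → 2D.
Concatenated (11 bytes): F0 90 90 81 F2 A3 84 8D D7 9B 2D.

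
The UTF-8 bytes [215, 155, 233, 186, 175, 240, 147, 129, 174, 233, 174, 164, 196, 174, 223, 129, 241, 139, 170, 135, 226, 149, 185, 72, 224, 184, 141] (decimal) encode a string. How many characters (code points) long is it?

Byte at offset 0: 0xD7 = 11010111 → 2-byte char (#1). Advance 2.
Byte at offset 2: 0xE9 = 11101001 → 3-byte char (#2). Advance 3.
Byte at offset 5: 0xF0 = 11110000 → 4-byte char (#3). Advance 4.
Byte at offset 9: 0xE9 = 11101001 → 3-byte char (#4). Advance 3.
Byte at offset 12: 0xC4 = 11000100 → 2-byte char (#5). Advance 2.
Byte at offset 14: 0xDF = 11011111 → 2-byte char (#6). Advance 2.
Byte at offset 16: 0xF1 = 11110001 → 4-byte char (#7). Advance 4.
Byte at offset 20: 0xE2 = 11100010 → 3-byte char (#8). Advance 3.
Byte at offset 23: 0x48 = 01001000 → 1-byte char (#9). Advance 1.
Byte at offset 24: 0xE0 = 11100000 → 3-byte char (#10). Advance 3.
Reached end at offset 27 after 10 code points.

10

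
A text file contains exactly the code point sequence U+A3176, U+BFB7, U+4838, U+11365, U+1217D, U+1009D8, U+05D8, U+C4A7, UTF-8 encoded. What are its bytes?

F2 A3 85 B6 EB BE B7 E4 A0 B8 F0 91 8D A5 F0 92 85 BD F4 80 A7 98 D7 98 EC 92 A7

U+A3176: 4-byte form → F2 A3 85 B6.
U+BFB7: 3-byte form → EB BE B7.
U+4838: 3-byte form → E4 A0 B8.
U+11365: 4-byte form → F0 91 8D A5.
U+1217D: 4-byte form → F0 92 85 BD.
U+1009D8: 4-byte form → F4 80 A7 98.
U+05D8: 2-byte form → D7 98.
U+C4A7: 3-byte form → EC 92 A7.
Concatenated (27 bytes): F2 A3 85 B6 EB BE B7 E4 A0 B8 F0 91 8D A5 F0 92 85 BD F4 80 A7 98 D7 98 EC 92 A7.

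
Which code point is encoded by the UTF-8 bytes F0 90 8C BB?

Leading byte 0xF0 = 11110000 matches 11110xxx → 4-byte sequence.
Byte 1: 0xF0 = 11110000, payload 000 (3 bits).
Byte 2: 0x90 = 10010000 (10xxxxxx ✓), payload 010000.
Byte 3: 0x8C = 10001100 (10xxxxxx ✓), payload 001100.
Byte 4: 0xBB = 10111011 (10xxxxxx ✓), payload 111011.
Concatenate: 000010000001100111011 = 0x1033B (21 bits → U+1033B).

U+1033B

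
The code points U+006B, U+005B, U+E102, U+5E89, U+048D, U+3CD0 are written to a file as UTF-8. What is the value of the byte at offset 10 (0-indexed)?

0xE3

U+006B → 1-byte form 6B at offsets 0–0.
U+005B → 1-byte form 5B at offsets 1–1.
U+E102 → 3-byte form EE 84 82 at offsets 2–4.
U+5E89 → 3-byte form E5 BA 89 at offsets 5–7.
U+048D → 2-byte form D2 8D at offsets 8–9.
U+3CD0 → 3-byte form E3 B3 90 at offsets 10–12.
Offset 10 falls in char 6's range; it's byte 1 of E3 B3 90 = 0xE3.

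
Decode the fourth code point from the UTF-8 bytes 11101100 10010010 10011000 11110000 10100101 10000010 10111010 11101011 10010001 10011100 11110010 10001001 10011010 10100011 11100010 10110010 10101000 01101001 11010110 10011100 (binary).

U+896A3

Offset 0: leading byte 0xEC = 11101100 → 3-byte char #1 = EC 92 98.
Offset 3: leading byte 0xF0 = 11110000 → 4-byte char #2 = F0 A5 82 BA.
Offset 7: leading byte 0xEB = 11101011 → 3-byte char #3 = EB 91 9C.
Offset 10: leading byte 0xF2 = 11110010 → 4-byte char #4 = F2 89 9A A3.
Leading byte 0xF2 = 11110010 matches 11110xxx → 4-byte sequence.
Byte 1: 0xF2 = 11110010, payload 010 (3 bits).
Byte 2: 0x89 = 10001001 (10xxxxxx ✓), payload 001001.
Byte 3: 0x9A = 10011010 (10xxxxxx ✓), payload 011010.
Byte 4: 0xA3 = 10100011 (10xxxxxx ✓), payload 100011.
Concatenate: 010001001011010100011 = 0x896A3 (21 bits → U+896A3).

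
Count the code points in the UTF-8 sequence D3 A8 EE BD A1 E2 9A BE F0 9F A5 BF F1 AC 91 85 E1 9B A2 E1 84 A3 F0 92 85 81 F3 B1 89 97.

Byte at offset 0: 0xD3 = 11010011 → 2-byte char (#1). Advance 2.
Byte at offset 2: 0xEE = 11101110 → 3-byte char (#2). Advance 3.
Byte at offset 5: 0xE2 = 11100010 → 3-byte char (#3). Advance 3.
Byte at offset 8: 0xF0 = 11110000 → 4-byte char (#4). Advance 4.
Byte at offset 12: 0xF1 = 11110001 → 4-byte char (#5). Advance 4.
Byte at offset 16: 0xE1 = 11100001 → 3-byte char (#6). Advance 3.
Byte at offset 19: 0xE1 = 11100001 → 3-byte char (#7). Advance 3.
Byte at offset 22: 0xF0 = 11110000 → 4-byte char (#8). Advance 4.
Byte at offset 26: 0xF3 = 11110011 → 4-byte char (#9). Advance 4.
Reached end at offset 30 after 9 code points.

9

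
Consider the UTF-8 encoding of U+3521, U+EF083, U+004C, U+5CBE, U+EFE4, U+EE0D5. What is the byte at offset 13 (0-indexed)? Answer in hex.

0xA4

U+3521 → 3-byte form E3 94 A1 at offsets 0–2.
U+EF083 → 4-byte form F3 AF 82 83 at offsets 3–6.
U+004C → 1-byte form 4C at offsets 7–7.
U+5CBE → 3-byte form E5 B2 BE at offsets 8–10.
U+EFE4 → 3-byte form EE BF A4 at offsets 11–13.
Offset 13 falls in char 5's range; it's byte 3 of EE BF A4 = 0xA4.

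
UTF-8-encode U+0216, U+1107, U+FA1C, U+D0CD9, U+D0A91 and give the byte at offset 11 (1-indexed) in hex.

1-indexed offset 11 is 0-indexed offset 10.
U+0216 → 2-byte form C8 96 at offsets 0–1.
U+1107 → 3-byte form E1 84 87 at offsets 2–4.
U+FA1C → 3-byte form EF A8 9C at offsets 5–7.
U+D0CD9 → 4-byte form F3 90 B3 99 at offsets 8–11.
Offset 10 falls in char 4's range; it's byte 3 of F3 90 B3 99 = 0xB3.

0xB3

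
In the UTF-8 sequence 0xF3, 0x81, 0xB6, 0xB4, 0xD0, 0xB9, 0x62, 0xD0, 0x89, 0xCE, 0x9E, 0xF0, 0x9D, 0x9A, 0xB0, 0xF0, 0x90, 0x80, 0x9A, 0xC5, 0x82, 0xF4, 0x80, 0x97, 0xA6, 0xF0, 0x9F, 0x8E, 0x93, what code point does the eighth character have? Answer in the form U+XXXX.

U+0142

Offset 0: leading byte 0xF3 = 11110011 → 4-byte char #1 = F3 81 B6 B4.
Offset 4: leading byte 0xD0 = 11010000 → 2-byte char #2 = D0 B9.
Offset 6: leading byte 0x62 = 01100010 → 1-byte char #3 = 62.
Offset 7: leading byte 0xD0 = 11010000 → 2-byte char #4 = D0 89.
Offset 9: leading byte 0xCE = 11001110 → 2-byte char #5 = CE 9E.
Offset 11: leading byte 0xF0 = 11110000 → 4-byte char #6 = F0 9D 9A B0.
Offset 15: leading byte 0xF0 = 11110000 → 4-byte char #7 = F0 90 80 9A.
Offset 19: leading byte 0xC5 = 11000101 → 2-byte char #8 = C5 82.
Leading byte 0xC5 = 11000101 matches 110xxxxx → 2-byte sequence.
Byte 1: 0xC5 = 11000101, payload 00101 (5 bits).
Byte 2: 0x82 = 10000010 (10xxxxxx ✓), payload 000010.
Concatenate: 00101000010 = 0x142 (11 bits → U+0142).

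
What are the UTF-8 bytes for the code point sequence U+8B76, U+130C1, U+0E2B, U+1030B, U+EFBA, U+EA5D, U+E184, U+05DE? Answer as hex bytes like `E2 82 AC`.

U+8B76: 3-byte form → E8 AD B6.
U+130C1: 4-byte form → F0 93 83 81.
U+0E2B: 3-byte form → E0 B8 AB.
U+1030B: 4-byte form → F0 90 8C 8B.
U+EFBA: 3-byte form → EE BE BA.
U+EA5D: 3-byte form → EE A9 9D.
U+E184: 3-byte form → EE 86 84.
U+05DE: 2-byte form → D7 9E.
Concatenated (25 bytes): E8 AD B6 F0 93 83 81 E0 B8 AB F0 90 8C 8B EE BE BA EE A9 9D EE 86 84 D7 9E.

E8 AD B6 F0 93 83 81 E0 B8 AB F0 90 8C 8B EE BE BA EE A9 9D EE 86 84 D7 9E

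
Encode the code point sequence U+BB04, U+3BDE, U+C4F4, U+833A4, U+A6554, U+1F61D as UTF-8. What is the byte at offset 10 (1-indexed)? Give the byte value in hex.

0xF2

1-indexed offset 10 is 0-indexed offset 9.
U+BB04 → 3-byte form EB AC 84 at offsets 0–2.
U+3BDE → 3-byte form E3 AF 9E at offsets 3–5.
U+C4F4 → 3-byte form EC 93 B4 at offsets 6–8.
U+833A4 → 4-byte form F2 83 8E A4 at offsets 9–12.
Offset 9 falls in char 4's range; it's byte 1 of F2 83 8E A4 = 0xF2.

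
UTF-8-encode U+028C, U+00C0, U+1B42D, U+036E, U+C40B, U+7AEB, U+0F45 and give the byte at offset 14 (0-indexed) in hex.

0xAB

U+028C → 2-byte form CA 8C at offsets 0–1.
U+00C0 → 2-byte form C3 80 at offsets 2–3.
U+1B42D → 4-byte form F0 9B 90 AD at offsets 4–7.
U+036E → 2-byte form CD AE at offsets 8–9.
U+C40B → 3-byte form EC 90 8B at offsets 10–12.
U+7AEB → 3-byte form E7 AB AB at offsets 13–15.
Offset 14 falls in char 6's range; it's byte 2 of E7 AB AB = 0xAB.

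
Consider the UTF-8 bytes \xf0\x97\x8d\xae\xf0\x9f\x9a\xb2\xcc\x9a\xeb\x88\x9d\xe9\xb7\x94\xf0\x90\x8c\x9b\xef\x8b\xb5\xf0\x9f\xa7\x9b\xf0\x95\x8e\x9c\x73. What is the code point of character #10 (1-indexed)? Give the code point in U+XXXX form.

U+0073

Offset 0: leading byte 0xF0 = 11110000 → 4-byte char #1 = F0 97 8D AE.
Offset 4: leading byte 0xF0 = 11110000 → 4-byte char #2 = F0 9F 9A B2.
Offset 8: leading byte 0xCC = 11001100 → 2-byte char #3 = CC 9A.
Offset 10: leading byte 0xEB = 11101011 → 3-byte char #4 = EB 88 9D.
Offset 13: leading byte 0xE9 = 11101001 → 3-byte char #5 = E9 B7 94.
Offset 16: leading byte 0xF0 = 11110000 → 4-byte char #6 = F0 90 8C 9B.
Offset 20: leading byte 0xEF = 11101111 → 3-byte char #7 = EF 8B B5.
Offset 23: leading byte 0xF0 = 11110000 → 4-byte char #8 = F0 9F A7 9B.
Offset 27: leading byte 0xF0 = 11110000 → 4-byte char #9 = F0 95 8E 9C.
Offset 31: leading byte 0x73 = 01110011 → 1-byte char #10 = 73.
Leading byte 0x73 = 01110011 matches 0xxxxxxx → 1-byte sequence.
Byte 1: 0x73 = 01110011, payload 1110011 (7 bits).
Concatenate: 1110011 = 0x73 (7 bits → U+0073).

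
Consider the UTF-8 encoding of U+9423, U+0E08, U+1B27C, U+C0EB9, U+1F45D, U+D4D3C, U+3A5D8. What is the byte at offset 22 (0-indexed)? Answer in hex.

U+9423 → 3-byte form E9 90 A3 at offsets 0–2.
U+0E08 → 3-byte form E0 B8 88 at offsets 3–5.
U+1B27C → 4-byte form F0 9B 89 BC at offsets 6–9.
U+C0EB9 → 4-byte form F3 80 BA B9 at offsets 10–13.
U+1F45D → 4-byte form F0 9F 91 9D at offsets 14–17.
U+D4D3C → 4-byte form F3 94 B4 BC at offsets 18–21.
U+3A5D8 → 4-byte form F0 BA 97 98 at offsets 22–25.
Offset 22 falls in char 7's range; it's byte 1 of F0 BA 97 98 = 0xF0.

0xF0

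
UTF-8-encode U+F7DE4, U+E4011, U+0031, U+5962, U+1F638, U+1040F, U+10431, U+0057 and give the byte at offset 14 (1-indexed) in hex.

0x9F

1-indexed offset 14 is 0-indexed offset 13.
U+F7DE4 → 4-byte form F3 B7 B7 A4 at offsets 0–3.
U+E4011 → 4-byte form F3 A4 80 91 at offsets 4–7.
U+0031 → 1-byte form 31 at offsets 8–8.
U+5962 → 3-byte form E5 A5 A2 at offsets 9–11.
U+1F638 → 4-byte form F0 9F 98 B8 at offsets 12–15.
Offset 13 falls in char 5's range; it's byte 2 of F0 9F 98 B8 = 0x9F.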